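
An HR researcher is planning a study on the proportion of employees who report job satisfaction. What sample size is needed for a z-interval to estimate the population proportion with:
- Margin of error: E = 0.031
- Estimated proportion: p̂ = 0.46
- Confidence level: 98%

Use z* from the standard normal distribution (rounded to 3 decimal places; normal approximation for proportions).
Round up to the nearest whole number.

Using z* for proportion z-interval (normal approximation).

For 98% confidence, z* = 2.326 (from standard normal table)

Sample size formula for proportion z-interval: n = z*²p̂(1-p̂)/E²

n = 2.326² × 0.46 × 0.54 / 0.031²
  = 5.410276 × 0.2484 / 0.000961
  = 1398.4522

Round up to the nearest whole number: n = 1399

1399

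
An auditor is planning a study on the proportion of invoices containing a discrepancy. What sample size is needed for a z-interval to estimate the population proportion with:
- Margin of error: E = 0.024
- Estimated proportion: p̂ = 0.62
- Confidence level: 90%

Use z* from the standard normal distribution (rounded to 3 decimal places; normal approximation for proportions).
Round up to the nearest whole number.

Using z* for proportion z-interval (normal approximation).

For 90% confidence, z* = 1.645 (from standard normal table)

Sample size formula for proportion z-interval: n = z*²p̂(1-p̂)/E²

n = 1.645² × 0.62 × 0.38 / 0.024²
  = 2.706025 × 0.2356 / 0.000576
  = 1106.8394

Round up to the nearest whole number: n = 1107

1107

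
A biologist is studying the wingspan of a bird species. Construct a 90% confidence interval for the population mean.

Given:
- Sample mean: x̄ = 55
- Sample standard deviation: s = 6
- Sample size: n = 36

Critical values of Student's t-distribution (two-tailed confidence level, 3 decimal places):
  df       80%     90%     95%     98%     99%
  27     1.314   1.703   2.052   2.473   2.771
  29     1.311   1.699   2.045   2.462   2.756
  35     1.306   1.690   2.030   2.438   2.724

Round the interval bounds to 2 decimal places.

The population standard deviation σ is unknown (only the sample standard deviation s is given), so use a t-interval with df = n - 1 = 36 - 1 = 35.

For 90% confidence with df = 35, t* = 1.690 (from t-table)

Standard error: SE = s/√n = 6/√36 = 1.000000

Margin of error: E = t* × SE = 1.690 × 1.000000 = 1.6900

T-interval: x̄ ± E = 55 ± 1.6900 = (53.3100, 56.6900)

Rounded to 2 decimal places:

(53.31, 56.69)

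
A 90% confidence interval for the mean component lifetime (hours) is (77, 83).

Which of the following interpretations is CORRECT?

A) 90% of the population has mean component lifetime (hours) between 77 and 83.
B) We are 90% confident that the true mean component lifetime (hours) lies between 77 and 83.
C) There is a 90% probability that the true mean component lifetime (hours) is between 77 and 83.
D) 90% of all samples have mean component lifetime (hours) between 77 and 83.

A confidence interval represents our confidence in the procedure, not a probability statement about the parameter.

Key concept: If we repeated this sampling process many times and computed a 90% CI each time, about 90% of those intervals would contain the true population parameter.

For this specific interval (77, 83):
- Midpoint (point estimate): 80
- Margin of error: 3

The correct interpretation is the one stating confidence that the true parameter lies in the interval — option B.

B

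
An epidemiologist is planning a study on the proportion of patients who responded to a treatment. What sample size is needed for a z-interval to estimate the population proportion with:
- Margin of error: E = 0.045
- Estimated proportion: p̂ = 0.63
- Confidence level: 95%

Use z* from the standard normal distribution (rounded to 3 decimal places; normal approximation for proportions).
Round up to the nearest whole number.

Using z* for proportion z-interval (normal approximation).

For 95% confidence, z* = 1.96 (from standard normal table)

Sample size formula for proportion z-interval: n = z*²p̂(1-p̂)/E²

n = 1.96² × 0.63 × 0.37 / 0.045²
  = 3.8416 × 0.2331 / 0.002025
  = 442.2108

Round up to the nearest whole number: n = 443

443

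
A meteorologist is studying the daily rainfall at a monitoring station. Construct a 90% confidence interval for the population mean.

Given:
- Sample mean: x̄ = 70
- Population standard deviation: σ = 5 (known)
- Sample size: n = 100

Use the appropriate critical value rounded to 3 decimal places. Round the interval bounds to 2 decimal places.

The population standard deviation σ is known, so use a z-interval (standard normal critical value).

For 90% confidence, z* = 1.645 (from standard normal table)

Standard error: SE = σ/√n = 5/√100 = 0.500000

Margin of error: E = z* × SE = 1.645 × 0.500000 = 0.8225

Z-interval: x̄ ± E = 70 ± 0.8225 = (69.1775, 70.8225)

Rounded to 2 decimal places:

(69.18, 70.82)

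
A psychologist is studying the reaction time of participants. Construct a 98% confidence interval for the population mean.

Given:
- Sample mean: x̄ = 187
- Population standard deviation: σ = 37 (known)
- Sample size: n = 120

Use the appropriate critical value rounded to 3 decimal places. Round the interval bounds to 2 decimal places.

The population standard deviation σ is known, so use a z-interval (standard normal critical value).

For 98% confidence, z* = 2.326 (from standard normal table)

Standard error: SE = σ/√n = 37/√120 = 3.377622

Margin of error: E = z* × SE = 2.326 × 3.377622 = 7.8563

Z-interval: x̄ ± E = 187 ± 7.8563 = (179.1437, 194.8563)

Rounded to 2 decimal places:

(179.14, 194.86)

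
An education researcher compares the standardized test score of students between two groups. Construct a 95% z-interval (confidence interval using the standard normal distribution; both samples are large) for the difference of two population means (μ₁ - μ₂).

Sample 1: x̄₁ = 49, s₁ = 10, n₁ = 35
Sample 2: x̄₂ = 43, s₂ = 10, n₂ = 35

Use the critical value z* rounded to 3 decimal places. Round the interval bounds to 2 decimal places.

Both samples are large (n₁ = 35 ≥ 30, n₂ = 35 ≥ 30), so a z-interval for the difference of means applies.

Point estimate: x̄₁ - x̄₂ = 49 - 43 = 6

Standard error: SE = √(s₁²/n₁ + s₂²/n₂)
= √(10²/35 + 10²/35)
= √(2.857143 + 2.857143)
= 2.390457

For 95% confidence, z* = 1.96 (from standard normal table)
Margin of error: E = z* × SE = 1.96 × 2.390457 = 4.6853

Z-interval: (x̄₁ - x̄₂) ± E = 6 ± 4.6853 = (1.3147, 10.6853)

Rounded to 2 decimal places:

(1.31, 10.69)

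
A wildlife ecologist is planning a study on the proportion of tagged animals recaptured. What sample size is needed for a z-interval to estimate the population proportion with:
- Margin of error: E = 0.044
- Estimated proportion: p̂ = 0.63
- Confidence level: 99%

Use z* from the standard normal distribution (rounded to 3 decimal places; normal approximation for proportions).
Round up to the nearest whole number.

Using z* for proportion z-interval (normal approximation).

For 99% confidence, z* = 2.576 (from standard normal table)

Sample size formula for proportion z-interval: n = z*²p̂(1-p̂)/E²

n = 2.576² × 0.63 × 0.37 / 0.044²
  = 6.635776 × 0.2331 / 0.001936
  = 798.9666

Round up to the nearest whole number: n = 799

799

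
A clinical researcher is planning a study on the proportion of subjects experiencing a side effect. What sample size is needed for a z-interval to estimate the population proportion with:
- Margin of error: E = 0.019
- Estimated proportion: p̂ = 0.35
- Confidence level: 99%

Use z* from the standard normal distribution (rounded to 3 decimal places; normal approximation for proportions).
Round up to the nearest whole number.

Using z* for proportion z-interval (normal approximation).

For 99% confidence, z* = 2.576 (from standard normal table)

Sample size formula for proportion z-interval: n = z*²p̂(1-p̂)/E²

n = 2.576² × 0.35 × 0.65 / 0.019²
  = 6.635776 × 0.2275 / 0.000361
  = 4181.8256

Round up to the nearest whole number: n = 4182

4182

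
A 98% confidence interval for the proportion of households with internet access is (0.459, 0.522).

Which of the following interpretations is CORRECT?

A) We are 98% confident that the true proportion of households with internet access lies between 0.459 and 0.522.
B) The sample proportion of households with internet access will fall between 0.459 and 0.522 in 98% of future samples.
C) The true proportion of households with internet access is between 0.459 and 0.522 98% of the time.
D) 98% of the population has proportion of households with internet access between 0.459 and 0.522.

A confidence interval represents our confidence in the procedure, not a probability statement about the parameter.

Key concept: If we repeated this sampling process many times and computed a 98% CI each time, about 98% of those intervals would contain the true population parameter.

For this specific interval (0.459, 0.522):
- Midpoint (point estimate): 0.4905
- Margin of error: 0.0315

The correct interpretation is the one stating confidence that the true parameter lies in the interval — option A.

A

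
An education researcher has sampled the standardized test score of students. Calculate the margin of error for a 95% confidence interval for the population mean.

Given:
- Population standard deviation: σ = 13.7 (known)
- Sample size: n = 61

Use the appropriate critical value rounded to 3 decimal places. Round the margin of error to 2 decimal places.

The population standard deviation σ is known, so use the z-interval margin of error formula.

For 95% confidence, z* = 1.96 (from standard normal table)

Margin of error formula for z-interval: E = z* × σ/√n

E = 1.96 × 13.7/√61
  = 1.96 × 1.754105
  = 3.4380

Rounded to 2 decimal places:

3.44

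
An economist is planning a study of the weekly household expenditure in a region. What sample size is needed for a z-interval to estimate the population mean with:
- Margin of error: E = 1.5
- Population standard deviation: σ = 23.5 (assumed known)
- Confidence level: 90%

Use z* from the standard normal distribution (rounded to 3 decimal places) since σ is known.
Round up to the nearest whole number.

Using z* since population σ is known (z-interval formula).

For 90% confidence, z* = 1.645 (from standard normal table)

Sample size formula for z-interval: n = (z*σ/E)²

n = (1.645 × 23.5 / 1.5)²
  = (25.771667)²
  = 664.1788

Round up to the nearest whole number: n = 665

665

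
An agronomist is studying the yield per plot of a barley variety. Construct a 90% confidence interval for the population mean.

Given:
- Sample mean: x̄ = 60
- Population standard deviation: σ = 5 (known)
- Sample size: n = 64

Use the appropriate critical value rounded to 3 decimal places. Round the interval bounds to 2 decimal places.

The population standard deviation σ is known, so use a z-interval (standard normal critical value).

For 90% confidence, z* = 1.645 (from standard normal table)

Standard error: SE = σ/√n = 5/√64 = 0.625000

Margin of error: E = z* × SE = 1.645 × 0.625000 = 1.0281

Z-interval: x̄ ± E = 60 ± 1.0281 = (58.9719, 61.0281)

Rounded to 2 decimal places:

(58.97, 61.03)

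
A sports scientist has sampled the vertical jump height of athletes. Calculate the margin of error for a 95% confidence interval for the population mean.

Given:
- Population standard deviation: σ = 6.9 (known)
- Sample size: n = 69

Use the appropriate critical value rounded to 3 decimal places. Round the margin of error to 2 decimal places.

The population standard deviation σ is known, so use the z-interval margin of error formula.

For 95% confidence, z* = 1.96 (from standard normal table)

Margin of error formula for z-interval: E = z* × σ/√n

E = 1.96 × 6.9/√69
  = 1.96 × 0.830662
  = 1.6281

Rounded to 2 decimal places:

1.63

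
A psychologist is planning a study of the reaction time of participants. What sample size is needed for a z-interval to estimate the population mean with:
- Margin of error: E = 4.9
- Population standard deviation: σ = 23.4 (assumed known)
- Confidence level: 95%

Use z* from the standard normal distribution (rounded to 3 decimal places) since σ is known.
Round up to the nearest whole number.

Using z* since population σ is known (z-interval formula).

For 95% confidence, z* = 1.96 (from standard normal table)

Sample size formula for z-interval: n = (z*σ/E)²

n = (1.96 × 23.4 / 4.9)²
  = (9.360000)²
  = 87.6096

Round up to the nearest whole number: n = 88

88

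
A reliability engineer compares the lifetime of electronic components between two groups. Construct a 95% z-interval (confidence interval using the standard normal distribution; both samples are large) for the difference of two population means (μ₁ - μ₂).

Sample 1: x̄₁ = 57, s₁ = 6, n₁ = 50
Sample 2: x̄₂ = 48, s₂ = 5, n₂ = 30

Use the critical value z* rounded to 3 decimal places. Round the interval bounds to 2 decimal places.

Both samples are large (n₁ = 50 ≥ 30, n₂ = 30 ≥ 30), so a z-interval for the difference of means applies.

Point estimate: x̄₁ - x̄₂ = 57 - 48 = 9

Standard error: SE = √(s₁²/n₁ + s₂²/n₂)
= √(6²/50 + 5²/30)
= √(0.720000 + 0.833333)
= 1.246328

For 95% confidence, z* = 1.96 (from standard normal table)
Margin of error: E = z* × SE = 1.96 × 1.246328 = 2.4428

Z-interval: (x̄₁ - x̄₂) ± E = 9 ± 2.4428 = (6.5572, 11.4428)

Rounded to 2 decimal places:

(6.56, 11.44)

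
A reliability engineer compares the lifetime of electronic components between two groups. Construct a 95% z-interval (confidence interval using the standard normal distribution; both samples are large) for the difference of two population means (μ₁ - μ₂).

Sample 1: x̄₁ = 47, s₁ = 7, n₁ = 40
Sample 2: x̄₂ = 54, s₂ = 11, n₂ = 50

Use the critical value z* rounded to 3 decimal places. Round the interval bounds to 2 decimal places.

Both samples are large (n₁ = 40 ≥ 30, n₂ = 50 ≥ 30), so a z-interval for the difference of means applies.

Point estimate: x̄₁ - x̄₂ = 47 - 54 = -7

Standard error: SE = √(s₁²/n₁ + s₂²/n₂)
= √(7²/40 + 11²/50)
= √(1.225000 + 2.420000)
= 1.909188

For 95% confidence, z* = 1.96 (from standard normal table)
Margin of error: E = z* × SE = 1.96 × 1.909188 = 3.7420

Z-interval: (x̄₁ - x̄₂) ± E = -7 ± 3.7420 = (-10.7420, -3.2580)

Rounded to 2 decimal places:

(-10.74, -3.26)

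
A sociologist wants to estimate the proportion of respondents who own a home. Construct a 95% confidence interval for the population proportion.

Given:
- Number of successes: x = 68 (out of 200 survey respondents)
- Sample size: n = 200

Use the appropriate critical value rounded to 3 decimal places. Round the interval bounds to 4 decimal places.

Sample proportion: p̂ = 68/200 = 0.340000

Check conditions for normal approximation:
  np̂ = 68 ≥ 10 ✓
  n(1-p̂) = 132 ≥ 10 ✓

The sample is large enough, so use a z-interval (normal approximation) for the proportion.

For 95% confidence, z* = 1.96 (from standard normal table)

Standard error: SE = √(p̂(1-p̂)/n) = √(0.340000×0.660000/200) = 0.03349627

Margin of error: E = z* × SE = 1.96 × 0.03349627 = 0.065653

Z-interval: p̂ ± E = 0.340000 ± 0.065653 = (0.274347, 0.405653)

Rounded to 4 decimal places:

(0.2743, 0.4057)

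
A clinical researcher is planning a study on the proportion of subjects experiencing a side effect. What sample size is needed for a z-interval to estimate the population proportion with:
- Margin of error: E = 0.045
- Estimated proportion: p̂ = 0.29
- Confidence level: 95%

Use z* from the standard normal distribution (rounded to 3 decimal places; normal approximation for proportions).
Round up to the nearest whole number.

Using z* for proportion z-interval (normal approximation).

For 95% confidence, z* = 1.96 (from standard normal table)

Sample size formula for proportion z-interval: n = z*²p̂(1-p̂)/E²

n = 1.96² × 0.29 × 0.71 / 0.045²
  = 3.8416 × 0.2059 / 0.002025
  = 390.6101

Round up to the nearest whole number: n = 391

391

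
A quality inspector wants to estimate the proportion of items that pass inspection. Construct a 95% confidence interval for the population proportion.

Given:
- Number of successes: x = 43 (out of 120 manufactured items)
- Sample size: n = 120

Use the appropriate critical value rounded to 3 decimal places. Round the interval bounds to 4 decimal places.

Sample proportion: p̂ = 43/120 = 0.358333

Check conditions for normal approximation:
  np̂ = 43 ≥ 10 ✓
  n(1-p̂) = 77 ≥ 10 ✓

The sample is large enough, so use a z-interval (normal approximation) for the proportion.

For 95% confidence, z* = 1.96 (from standard normal table)

Standard error: SE = √(p̂(1-p̂)/n) = √(0.358333×0.641667/120) = 0.04377314

Margin of error: E = z* × SE = 1.96 × 0.04377314 = 0.085795

Z-interval: p̂ ± E = 0.358333 ± 0.085795 = (0.272538, 0.444129)

Rounded to 4 decimal places:

(0.2725, 0.4441)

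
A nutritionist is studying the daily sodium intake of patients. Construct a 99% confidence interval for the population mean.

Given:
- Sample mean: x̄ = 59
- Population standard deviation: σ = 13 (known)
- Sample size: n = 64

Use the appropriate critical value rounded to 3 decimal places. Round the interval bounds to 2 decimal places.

The population standard deviation σ is known, so use a z-interval (standard normal critical value).

For 99% confidence, z* = 2.576 (from standard normal table)

Standard error: SE = σ/√n = 13/√64 = 1.625000

Margin of error: E = z* × SE = 2.576 × 1.625000 = 4.1860

Z-interval: x̄ ± E = 59 ± 4.1860 = (54.8140, 63.1860)

Rounded to 2 decimal places:

(54.81, 63.19)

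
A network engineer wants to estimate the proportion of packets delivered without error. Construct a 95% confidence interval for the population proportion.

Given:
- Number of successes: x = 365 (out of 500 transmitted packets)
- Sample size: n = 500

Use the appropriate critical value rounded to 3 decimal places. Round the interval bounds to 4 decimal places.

Sample proportion: p̂ = 365/500 = 0.730000

Check conditions for normal approximation:
  np̂ = 365 ≥ 10 ✓
  n(1-p̂) = 135 ≥ 10 ✓

The sample is large enough, so use a z-interval (normal approximation) for the proportion.

For 95% confidence, z* = 1.96 (from standard normal table)

Standard error: SE = √(p̂(1-p̂)/n) = √(0.730000×0.270000/500) = 0.01985447

Margin of error: E = z* × SE = 1.96 × 0.01985447 = 0.038915

Z-interval: p̂ ± E = 0.730000 ± 0.038915 = (0.691085, 0.768915)

Rounded to 4 decimal places:

(0.6911, 0.7689)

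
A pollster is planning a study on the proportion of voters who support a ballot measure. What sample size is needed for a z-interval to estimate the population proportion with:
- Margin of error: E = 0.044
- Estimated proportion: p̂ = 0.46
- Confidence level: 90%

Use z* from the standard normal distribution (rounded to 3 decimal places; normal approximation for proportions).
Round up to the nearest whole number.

Using z* for proportion z-interval (normal approximation).

For 90% confidence, z* = 1.645 (from standard normal table)

Sample size formula for proportion z-interval: n = z*²p̂(1-p̂)/E²

n = 1.645² × 0.46 × 0.54 / 0.044²
  = 2.706025 × 0.2484 / 0.001936
  = 347.1987

Round up to the nearest whole number: n = 348

348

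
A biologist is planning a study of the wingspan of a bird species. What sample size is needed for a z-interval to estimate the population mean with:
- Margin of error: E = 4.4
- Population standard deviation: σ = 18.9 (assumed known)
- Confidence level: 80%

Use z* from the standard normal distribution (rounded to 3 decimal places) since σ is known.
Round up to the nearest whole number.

Using z* since population σ is known (z-interval formula).

For 80% confidence, z* = 1.282 (from standard normal table)

Sample size formula for z-interval: n = (z*σ/E)²

n = (1.282 × 18.9 / 4.4)²
  = (5.506773)²
  = 30.3245

Round up to the nearest whole number: n = 31

31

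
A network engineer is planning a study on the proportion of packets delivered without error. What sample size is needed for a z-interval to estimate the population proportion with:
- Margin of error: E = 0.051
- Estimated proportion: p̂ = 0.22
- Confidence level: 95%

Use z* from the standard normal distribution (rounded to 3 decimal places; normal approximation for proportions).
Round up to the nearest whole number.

Using z* for proportion z-interval (normal approximation).

For 95% confidence, z* = 1.96 (from standard normal table)

Sample size formula for proportion z-interval: n = z*²p̂(1-p̂)/E²

n = 1.96² × 0.22 × 0.78 / 0.051²
  = 3.8416 × 0.1716 / 0.002601
  = 253.4481

Round up to the nearest whole number: n = 254

254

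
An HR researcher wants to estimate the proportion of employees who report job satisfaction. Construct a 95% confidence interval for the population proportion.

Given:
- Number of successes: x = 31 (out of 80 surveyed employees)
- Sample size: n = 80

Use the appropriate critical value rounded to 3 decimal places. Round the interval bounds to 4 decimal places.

Sample proportion: p̂ = 31/80 = 0.387500

Check conditions for normal approximation:
  np̂ = 31 ≥ 10 ✓
  n(1-p̂) = 49 ≥ 10 ✓

The sample is large enough, so use a z-interval (normal approximation) for the proportion.

For 95% confidence, z* = 1.96 (from standard normal table)

Standard error: SE = √(p̂(1-p̂)/n) = √(0.387500×0.612500/80) = 0.05446831

Margin of error: E = z* × SE = 1.96 × 0.05446831 = 0.106758

Z-interval: p̂ ± E = 0.387500 ± 0.106758 = (0.280742, 0.494258)

Rounded to 4 decimal places:

(0.2807, 0.4943)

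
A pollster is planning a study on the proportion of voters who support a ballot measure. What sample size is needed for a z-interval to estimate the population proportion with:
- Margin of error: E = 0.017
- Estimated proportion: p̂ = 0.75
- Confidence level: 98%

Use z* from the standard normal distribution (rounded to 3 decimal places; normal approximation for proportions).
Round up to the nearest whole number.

Using z* for proportion z-interval (normal approximation).

For 98% confidence, z* = 2.326 (from standard normal table)

Sample size formula for proportion z-interval: n = z*²p̂(1-p̂)/E²

n = 2.326² × 0.75 × 0.25 / 0.017²
  = 5.410276 × 0.1875 / 0.000289
  = 3510.1272

Round up to the nearest whole number: n = 3511

3511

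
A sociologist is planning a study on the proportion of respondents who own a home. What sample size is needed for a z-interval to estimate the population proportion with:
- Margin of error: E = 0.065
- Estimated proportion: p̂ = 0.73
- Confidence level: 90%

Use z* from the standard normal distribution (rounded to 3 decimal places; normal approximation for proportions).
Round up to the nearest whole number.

Using z* for proportion z-interval (normal approximation).

For 90% confidence, z* = 1.645 (from standard normal table)

Sample size formula for proportion z-interval: n = z*²p̂(1-p̂)/E²

n = 1.645² × 0.73 × 0.27 / 0.065²
  = 2.706025 × 0.1971 / 0.004225
  = 126.2385

Round up to the nearest whole number: n = 127

127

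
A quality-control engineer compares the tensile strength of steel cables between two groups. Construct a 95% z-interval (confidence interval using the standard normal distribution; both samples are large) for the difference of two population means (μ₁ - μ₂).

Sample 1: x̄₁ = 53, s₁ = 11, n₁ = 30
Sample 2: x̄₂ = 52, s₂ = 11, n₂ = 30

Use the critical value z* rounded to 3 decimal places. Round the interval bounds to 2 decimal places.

Both samples are large (n₁ = 30 ≥ 30, n₂ = 30 ≥ 30), so a z-interval for the difference of means applies.

Point estimate: x̄₁ - x̄₂ = 53 - 52 = 1

Standard error: SE = √(s₁²/n₁ + s₂²/n₂)
= √(11²/30 + 11²/30)
= √(4.033333 + 4.033333)
= 2.840188

For 95% confidence, z* = 1.96 (from standard normal table)
Margin of error: E = z* × SE = 1.96 × 2.840188 = 5.5668

Z-interval: (x̄₁ - x̄₂) ± E = 1 ± 5.5668 = (-4.5668, 6.5668)

Rounded to 2 decimal places:

(-4.57, 6.57)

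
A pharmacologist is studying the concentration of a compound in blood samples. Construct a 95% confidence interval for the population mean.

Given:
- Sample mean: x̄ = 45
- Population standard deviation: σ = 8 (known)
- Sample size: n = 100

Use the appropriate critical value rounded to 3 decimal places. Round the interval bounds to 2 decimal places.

The population standard deviation σ is known, so use a z-interval (standard normal critical value).

For 95% confidence, z* = 1.96 (from standard normal table)

Standard error: SE = σ/√n = 8/√100 = 0.800000

Margin of error: E = z* × SE = 1.96 × 0.800000 = 1.5680

Z-interval: x̄ ± E = 45 ± 1.5680 = (43.4320, 46.5680)

Rounded to 2 decimal places:

(43.43, 46.57)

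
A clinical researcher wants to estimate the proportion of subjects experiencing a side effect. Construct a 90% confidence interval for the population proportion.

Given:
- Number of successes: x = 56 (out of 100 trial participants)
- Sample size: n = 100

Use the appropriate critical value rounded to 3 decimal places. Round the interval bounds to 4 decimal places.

Sample proportion: p̂ = 56/100 = 0.560000

Check conditions for normal approximation:
  np̂ = 56 ≥ 10 ✓
  n(1-p̂) = 44 ≥ 10 ✓

The sample is large enough, so use a z-interval (normal approximation) for the proportion.

For 90% confidence, z* = 1.645 (from standard normal table)

Standard error: SE = √(p̂(1-p̂)/n) = √(0.560000×0.440000/100) = 0.04963869

Margin of error: E = z* × SE = 1.645 × 0.04963869 = 0.081656

Z-interval: p̂ ± E = 0.560000 ± 0.081656 = (0.478344, 0.641656)

Rounded to 4 decimal places:

(0.4783, 0.6417)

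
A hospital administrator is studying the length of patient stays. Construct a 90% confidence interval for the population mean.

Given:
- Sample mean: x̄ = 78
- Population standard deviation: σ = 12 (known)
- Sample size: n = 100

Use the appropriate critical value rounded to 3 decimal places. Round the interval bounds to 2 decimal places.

The population standard deviation σ is known, so use a z-interval (standard normal critical value).

For 90% confidence, z* = 1.645 (from standard normal table)

Standard error: SE = σ/√n = 12/√100 = 1.200000

Margin of error: E = z* × SE = 1.645 × 1.200000 = 1.9740

Z-interval: x̄ ± E = 78 ± 1.9740 = (76.0260, 79.9740)

Rounded to 2 decimal places:

(76.03, 79.97)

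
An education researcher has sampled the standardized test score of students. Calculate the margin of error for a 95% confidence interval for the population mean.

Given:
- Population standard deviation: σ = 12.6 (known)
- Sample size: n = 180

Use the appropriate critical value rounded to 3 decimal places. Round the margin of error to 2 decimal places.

The population standard deviation σ is known, so use the z-interval margin of error formula.

For 95% confidence, z* = 1.96 (from standard normal table)

Margin of error formula for z-interval: E = z* × σ/√n

E = 1.96 × 12.6/√180
  = 1.96 × 0.939149
  = 1.8407

Rounded to 2 decimal places:

1.84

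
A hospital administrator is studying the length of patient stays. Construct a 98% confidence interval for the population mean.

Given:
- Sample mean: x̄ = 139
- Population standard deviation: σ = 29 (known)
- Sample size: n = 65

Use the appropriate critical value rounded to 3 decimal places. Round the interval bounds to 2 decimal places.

The population standard deviation σ is known, so use a z-interval (standard normal critical value).

For 98% confidence, z* = 2.326 (from standard normal table)

Standard error: SE = σ/√n = 29/√65 = 3.597007

Margin of error: E = z* × SE = 2.326 × 3.597007 = 8.3666

Z-interval: x̄ ± E = 139 ± 8.3666 = (130.6334, 147.3666)

Rounded to 2 decimal places:

(130.63, 147.37)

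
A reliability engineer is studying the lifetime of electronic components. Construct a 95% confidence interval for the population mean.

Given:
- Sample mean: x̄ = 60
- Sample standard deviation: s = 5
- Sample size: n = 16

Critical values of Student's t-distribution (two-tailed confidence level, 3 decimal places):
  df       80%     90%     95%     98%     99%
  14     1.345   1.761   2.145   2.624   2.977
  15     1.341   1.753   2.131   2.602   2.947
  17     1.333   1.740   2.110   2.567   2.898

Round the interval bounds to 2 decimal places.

The population standard deviation σ is unknown (only the sample standard deviation s is given), so use a t-interval with df = n - 1 = 16 - 1 = 15.

For 95% confidence with df = 15, t* = 2.131 (from t-table)

Standard error: SE = s/√n = 5/√16 = 1.250000

Margin of error: E = t* × SE = 2.131 × 1.250000 = 2.6637

T-interval: x̄ ± E = 60 ± 2.6637 = (57.3362, 62.6638)

Rounded to 2 decimal places:

(57.34, 62.66)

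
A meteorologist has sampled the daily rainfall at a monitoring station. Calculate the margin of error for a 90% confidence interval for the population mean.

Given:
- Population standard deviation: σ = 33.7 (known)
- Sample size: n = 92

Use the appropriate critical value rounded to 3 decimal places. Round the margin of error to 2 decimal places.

The population standard deviation σ is known, so use the z-interval margin of error formula.

For 90% confidence, z* = 1.645 (from standard normal table)

Margin of error formula for z-interval: E = z* × σ/√n

E = 1.645 × 33.7/√92
  = 1.645 × 3.513468
  = 5.7797

Rounded to 2 decimal places:

5.78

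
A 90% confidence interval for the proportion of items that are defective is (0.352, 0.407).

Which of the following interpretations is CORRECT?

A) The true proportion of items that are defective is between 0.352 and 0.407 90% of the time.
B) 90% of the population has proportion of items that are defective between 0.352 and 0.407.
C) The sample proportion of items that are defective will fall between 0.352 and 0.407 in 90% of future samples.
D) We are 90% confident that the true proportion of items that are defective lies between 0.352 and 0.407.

A confidence interval represents our confidence in the procedure, not a probability statement about the parameter.

Key concept: If we repeated this sampling process many times and computed a 90% CI each time, about 90% of those intervals would contain the true population parameter.

For this specific interval (0.352, 0.407):
- Midpoint (point estimate): 0.3795
- Margin of error: 0.0275

The correct interpretation is the one stating confidence that the true parameter lies in the interval — option D.

D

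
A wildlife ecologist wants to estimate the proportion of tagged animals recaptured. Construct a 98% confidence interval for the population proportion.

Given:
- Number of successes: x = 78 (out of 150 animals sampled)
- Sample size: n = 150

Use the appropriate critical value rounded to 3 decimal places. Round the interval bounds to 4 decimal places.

Sample proportion: p̂ = 78/150 = 0.520000

Check conditions for normal approximation:
  np̂ = 78 ≥ 10 ✓
  n(1-p̂) = 72 ≥ 10 ✓

The sample is large enough, so use a z-interval (normal approximation) for the proportion.

For 98% confidence, z* = 2.326 (from standard normal table)

Standard error: SE = √(p̂(1-p̂)/n) = √(0.520000×0.480000/150) = 0.04079216

Margin of error: E = z* × SE = 2.326 × 0.04079216 = 0.094883

Z-interval: p̂ ± E = 0.520000 ± 0.094883 = (0.425117, 0.614883)

Rounded to 4 decimal places:

(0.4251, 0.6149)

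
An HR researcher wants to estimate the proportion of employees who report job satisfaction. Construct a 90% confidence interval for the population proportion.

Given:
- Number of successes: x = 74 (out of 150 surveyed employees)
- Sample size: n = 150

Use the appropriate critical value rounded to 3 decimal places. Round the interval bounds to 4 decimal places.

Sample proportion: p̂ = 74/150 = 0.493333

Check conditions for normal approximation:
  np̂ = 74 ≥ 10 ✓
  n(1-p̂) = 76 ≥ 10 ✓

The sample is large enough, so use a z-interval (normal approximation) for the proportion.

For 90% confidence, z* = 1.645 (from standard normal table)

Standard error: SE = √(p̂(1-p̂)/n) = √(0.493333×0.506667/150) = 0.04082120

Margin of error: E = z* × SE = 1.645 × 0.04082120 = 0.067151

Z-interval: p̂ ± E = 0.493333 ± 0.067151 = (0.426182, 0.560484)

Rounded to 4 decimal places:

(0.4262, 0.5605)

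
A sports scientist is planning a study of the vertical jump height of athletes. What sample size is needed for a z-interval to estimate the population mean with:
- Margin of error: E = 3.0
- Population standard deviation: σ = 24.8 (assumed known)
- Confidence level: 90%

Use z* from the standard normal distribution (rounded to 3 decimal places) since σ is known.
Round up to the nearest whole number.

Using z* since population σ is known (z-interval formula).

For 90% confidence, z* = 1.645 (from standard normal table)

Sample size formula for z-interval: n = (z*σ/E)²

n = (1.645 × 24.8 / 3.0)²
  = (13.598667)²
  = 184.9237

Round up to the nearest whole number: n = 185

185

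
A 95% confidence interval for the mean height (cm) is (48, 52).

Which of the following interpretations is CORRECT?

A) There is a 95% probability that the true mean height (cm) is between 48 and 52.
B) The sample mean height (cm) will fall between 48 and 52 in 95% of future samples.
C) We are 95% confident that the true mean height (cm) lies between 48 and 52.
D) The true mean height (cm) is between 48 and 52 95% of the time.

A confidence interval represents our confidence in the procedure, not a probability statement about the parameter.

Key concept: If we repeated this sampling process many times and computed a 95% CI each time, about 95% of those intervals would contain the true population parameter.

For this specific interval (48, 52):
- Midpoint (point estimate): 50
- Margin of error: 2

The correct interpretation is the one stating confidence that the true parameter lies in the interval — option C.

C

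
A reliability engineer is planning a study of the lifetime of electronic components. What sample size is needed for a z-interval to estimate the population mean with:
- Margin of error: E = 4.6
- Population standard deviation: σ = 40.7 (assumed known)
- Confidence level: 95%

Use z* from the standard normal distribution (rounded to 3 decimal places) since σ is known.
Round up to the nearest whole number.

Using z* since population σ is known (z-interval formula).

For 95% confidence, z* = 1.96 (from standard normal table)

Sample size formula for z-interval: n = (z*σ/E)²

n = (1.96 × 40.7 / 4.6)²
  = (17.341739)²
  = 300.7359

Round up to the nearest whole number: n = 301

301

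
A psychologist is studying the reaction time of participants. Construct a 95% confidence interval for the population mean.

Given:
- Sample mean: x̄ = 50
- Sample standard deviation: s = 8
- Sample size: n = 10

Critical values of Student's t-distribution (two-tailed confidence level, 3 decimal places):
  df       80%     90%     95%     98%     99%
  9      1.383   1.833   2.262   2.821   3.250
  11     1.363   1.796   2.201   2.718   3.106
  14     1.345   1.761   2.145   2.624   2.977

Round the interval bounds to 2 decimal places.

The population standard deviation σ is unknown (only the sample standard deviation s is given), so use a t-interval with df = n - 1 = 10 - 1 = 9.

For 95% confidence with df = 9, t* = 2.262 (from t-table)

Standard error: SE = s/√n = 8/√10 = 2.529822

Margin of error: E = t* × SE = 2.262 × 2.529822 = 5.7225

T-interval: x̄ ± E = 50 ± 5.7225 = (44.2775, 55.7225)

Rounded to 2 decimal places:

(44.28, 55.72)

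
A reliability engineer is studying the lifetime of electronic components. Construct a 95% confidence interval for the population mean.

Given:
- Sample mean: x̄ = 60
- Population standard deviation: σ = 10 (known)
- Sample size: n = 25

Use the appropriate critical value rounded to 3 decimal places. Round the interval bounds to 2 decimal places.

The population standard deviation σ is known, so use a z-interval (standard normal critical value).

For 95% confidence, z* = 1.96 (from standard normal table)

Standard error: SE = σ/√n = 10/√25 = 2.000000

Margin of error: E = z* × SE = 1.96 × 2.000000 = 3.9200

Z-interval: x̄ ± E = 60 ± 3.9200 = (56.0800, 63.9200)

Rounded to 2 decimal places:

(56.08, 63.92)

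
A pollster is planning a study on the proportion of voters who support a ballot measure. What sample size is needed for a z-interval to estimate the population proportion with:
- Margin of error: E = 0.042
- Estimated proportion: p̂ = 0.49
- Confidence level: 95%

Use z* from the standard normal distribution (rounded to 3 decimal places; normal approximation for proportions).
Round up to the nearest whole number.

Using z* for proportion z-interval (normal approximation).

For 95% confidence, z* = 1.96 (from standard normal table)

Sample size formula for proportion z-interval: n = z*²p̂(1-p̂)/E²

n = 1.96² × 0.49 × 0.51 / 0.042²
  = 3.8416 × 0.2499 / 0.001764
  = 544.2267

Round up to the nearest whole number: n = 545

545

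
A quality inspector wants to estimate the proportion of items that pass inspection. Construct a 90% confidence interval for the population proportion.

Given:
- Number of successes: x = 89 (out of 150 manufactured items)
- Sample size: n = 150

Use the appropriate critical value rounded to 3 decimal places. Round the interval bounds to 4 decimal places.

Sample proportion: p̂ = 89/150 = 0.593333

Check conditions for normal approximation:
  np̂ = 89 ≥ 10 ✓
  n(1-p̂) = 61 ≥ 10 ✓

The sample is large enough, so use a z-interval (normal approximation) for the proportion.

For 90% confidence, z* = 1.645 (from standard normal table)

Standard error: SE = √(p̂(1-p̂)/n) = √(0.593333×0.406667/150) = 0.04010726

Margin of error: E = z* × SE = 1.645 × 0.04010726 = 0.065976

Z-interval: p̂ ± E = 0.593333 ± 0.065976 = (0.527357, 0.659310)

Rounded to 4 decimal places:

(0.5274, 0.6593)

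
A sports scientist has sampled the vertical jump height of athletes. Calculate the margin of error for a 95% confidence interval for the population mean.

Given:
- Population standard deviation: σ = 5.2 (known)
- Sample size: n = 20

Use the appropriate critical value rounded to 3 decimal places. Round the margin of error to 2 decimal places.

The population standard deviation σ is known, so use the z-interval margin of error formula.

For 95% confidence, z* = 1.96 (from standard normal table)

Margin of error formula for z-interval: E = z* × σ/√n

E = 1.96 × 5.2/√20
  = 1.96 × 1.162755
  = 2.2790

Rounded to 2 decimal places:

2.28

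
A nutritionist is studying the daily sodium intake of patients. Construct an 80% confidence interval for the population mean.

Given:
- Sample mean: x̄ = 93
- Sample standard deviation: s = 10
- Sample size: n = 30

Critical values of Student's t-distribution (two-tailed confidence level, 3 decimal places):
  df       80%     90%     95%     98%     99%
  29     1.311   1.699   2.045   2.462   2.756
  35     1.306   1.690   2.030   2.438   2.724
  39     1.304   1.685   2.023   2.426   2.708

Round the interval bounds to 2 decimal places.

The population standard deviation σ is unknown (only the sample standard deviation s is given), so use a t-interval with df = n - 1 = 30 - 1 = 29.

For 80% confidence with df = 29, t* = 1.311 (from t-table)

Standard error: SE = s/√n = 10/√30 = 1.825742

Margin of error: E = t* × SE = 1.311 × 1.825742 = 2.3935

T-interval: x̄ ± E = 93 ± 2.3935 = (90.6065, 95.3935)

Rounded to 2 decimal places:

(90.61, 95.39)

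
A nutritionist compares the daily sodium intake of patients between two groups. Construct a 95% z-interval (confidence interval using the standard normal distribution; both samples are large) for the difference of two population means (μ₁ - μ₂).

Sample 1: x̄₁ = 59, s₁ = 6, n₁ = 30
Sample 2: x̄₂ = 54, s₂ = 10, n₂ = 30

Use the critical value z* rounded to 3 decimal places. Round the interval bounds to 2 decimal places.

Both samples are large (n₁ = 30 ≥ 30, n₂ = 30 ≥ 30), so a z-interval for the difference of means applies.

Point estimate: x̄₁ - x̄₂ = 59 - 54 = 5

Standard error: SE = √(s₁²/n₁ + s₂²/n₂)
= √(6²/30 + 10²/30)
= √(1.200000 + 3.333333)
= 2.129163

For 95% confidence, z* = 1.96 (from standard normal table)
Margin of error: E = z* × SE = 1.96 × 2.129163 = 4.1732

Z-interval: (x̄₁ - x̄₂) ± E = 5 ± 4.1732 = (0.8268, 9.1732)

Rounded to 2 decimal places:

(0.83, 9.17)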